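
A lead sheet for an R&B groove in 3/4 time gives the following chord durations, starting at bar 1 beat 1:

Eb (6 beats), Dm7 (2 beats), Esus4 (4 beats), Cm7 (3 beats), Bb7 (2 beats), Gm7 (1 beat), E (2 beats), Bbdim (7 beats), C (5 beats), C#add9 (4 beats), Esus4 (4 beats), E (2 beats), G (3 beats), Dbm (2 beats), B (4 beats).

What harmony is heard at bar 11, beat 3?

C#add9

Beat 3 of bar 11 is beat (11−1)×3 + 3 = 33 overall.
Running totals: Eb ends at 6, Dm7 ends at 8, Esus4 ends at 12, Cm7 ends at 15, Bb7 ends at 17, Gm7 ends at 18, E ends at 20, Bbdim ends at 27, C ends at 32, C#add9 ends at 36.
Beat 33 falls within C#add9.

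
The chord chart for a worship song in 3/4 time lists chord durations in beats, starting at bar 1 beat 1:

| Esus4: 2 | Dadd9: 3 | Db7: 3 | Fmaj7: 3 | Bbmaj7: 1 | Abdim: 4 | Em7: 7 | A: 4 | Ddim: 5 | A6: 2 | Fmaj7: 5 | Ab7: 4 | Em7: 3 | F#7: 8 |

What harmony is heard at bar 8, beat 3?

A

Beat 3 of bar 8 is beat (8−1)×3 + 3 = 24 overall.
Running totals: Esus4 ends at 2, Dadd9 ends at 5, Db7 ends at 8, Fmaj7 ends at 11, Bbmaj7 ends at 12, Abdim ends at 16, Em7 ends at 23, A ends at 27.
Beat 24 falls within A.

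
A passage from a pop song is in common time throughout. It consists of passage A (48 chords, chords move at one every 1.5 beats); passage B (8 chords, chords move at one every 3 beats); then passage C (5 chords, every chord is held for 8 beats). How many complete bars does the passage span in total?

A: 48 × 1.5 = 72 beats = 18 bars.
B: 8 × 3 = 24 beats = 6 bars.
C: 5 × 8 = 40 beats = 10 bars.
Total: 18 + 6 + 10 = 34 bars.

34 bars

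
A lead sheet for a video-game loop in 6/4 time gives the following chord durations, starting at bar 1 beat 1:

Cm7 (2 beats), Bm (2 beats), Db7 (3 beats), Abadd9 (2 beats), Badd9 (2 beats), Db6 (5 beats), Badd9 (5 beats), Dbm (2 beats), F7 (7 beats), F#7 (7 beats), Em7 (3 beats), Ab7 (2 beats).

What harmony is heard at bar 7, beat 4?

Beat 4 of bar 7 is beat (7−1)×6 + 4 = 40 overall.
Running totals: Cm7 ends at 2, Bm ends at 4, Db7 ends at 7, Abadd9 ends at 9, Badd9 ends at 11, Db6 ends at 16, Badd9 ends at 21, Dbm ends at 23, F7 ends at 30, F#7 ends at 37, Em7 ends at 40.
Beat 40 falls within Em7.

Em7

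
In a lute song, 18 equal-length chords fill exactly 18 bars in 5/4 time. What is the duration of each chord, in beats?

5 beats

18 bars × 5 beats/bar = 90 beats total.
90 beats ÷ 18 chords = 5 beats per chord.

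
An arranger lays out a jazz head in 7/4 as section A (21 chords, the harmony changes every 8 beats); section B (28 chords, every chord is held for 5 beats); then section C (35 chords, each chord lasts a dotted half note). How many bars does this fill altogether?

A: 21 × 8 = 168 beats = 24 bars.
B: 28 × 5 = 140 beats = 20 bars.
C: 35 × 3 = 105 beats = 15 bars.
Total: 24 + 20 + 15 = 59 bars.

59 bars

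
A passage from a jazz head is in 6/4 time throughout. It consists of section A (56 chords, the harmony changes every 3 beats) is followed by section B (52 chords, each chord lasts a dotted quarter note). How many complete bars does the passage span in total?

A: 56 × 3 = 168 beats = 28 bars.
B: 52 × 1.5 = 78 beats = 13 bars.
Total: 28 + 13 = 41 bars.

41 bars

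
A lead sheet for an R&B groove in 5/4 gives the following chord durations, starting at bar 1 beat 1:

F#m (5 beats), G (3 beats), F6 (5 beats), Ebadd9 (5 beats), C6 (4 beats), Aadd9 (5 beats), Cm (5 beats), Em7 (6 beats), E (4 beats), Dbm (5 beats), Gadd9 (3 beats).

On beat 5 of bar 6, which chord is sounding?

Beat 5 of bar 6 is beat (6−1)×5 + 5 = 30 overall.
Running totals: F#m ends at 5, G ends at 8, F6 ends at 13, Ebadd9 ends at 18, C6 ends at 22, Aadd9 ends at 27, Cm ends at 32.
Beat 30 falls within Cm.

Cm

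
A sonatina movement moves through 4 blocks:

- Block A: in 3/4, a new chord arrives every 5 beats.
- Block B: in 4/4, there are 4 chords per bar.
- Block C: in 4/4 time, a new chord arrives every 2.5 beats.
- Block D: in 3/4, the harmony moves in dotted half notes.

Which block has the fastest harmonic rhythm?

Block B

A: 3 beats/bar ÷ 5 beats/chord = 0.6 chords/bar.
B: 4 beats/bar ÷ 1 beat/chord = 4 chords/bar.
C: 4 beats/bar ÷ 2.5 beats/chord = 1.6 chords/bar.
D: 3 beats/bar ÷ 3 beats/chord = 1 chord/bar.
Fastest is B at 4 chords/bar.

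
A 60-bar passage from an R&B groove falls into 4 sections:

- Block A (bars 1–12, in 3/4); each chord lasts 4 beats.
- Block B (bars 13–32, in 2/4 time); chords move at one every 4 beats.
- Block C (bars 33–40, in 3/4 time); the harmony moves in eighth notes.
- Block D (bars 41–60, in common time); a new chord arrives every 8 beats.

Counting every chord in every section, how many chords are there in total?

A has 36 beats and chords last 4 each, so 9 chords.
B has 40 beats and chords last 4 each, so 10 chords.
C has 24 beats and chords last 0.5 each, so 48 chords.
D has 80 beats and chords last 8 each, so 10 chords.
Total: 9 + 10 + 48 + 10 = 77.

77 chords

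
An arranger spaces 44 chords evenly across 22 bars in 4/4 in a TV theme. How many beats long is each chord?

22 bars × 4 beats/bar = 88 beats total.
88 beats ÷ 44 chords = 2 beats per chord.
(That is a half note.)

2 beats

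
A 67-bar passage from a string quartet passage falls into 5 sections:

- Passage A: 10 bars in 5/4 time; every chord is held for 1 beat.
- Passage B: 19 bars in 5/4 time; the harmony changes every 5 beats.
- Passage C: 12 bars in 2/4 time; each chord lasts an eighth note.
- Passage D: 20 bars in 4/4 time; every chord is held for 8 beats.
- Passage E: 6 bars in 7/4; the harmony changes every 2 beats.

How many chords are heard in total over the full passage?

148 chords

A: 10·5 = 50 beats, 50/1 = 50 chords.
B: 19·5 = 95 beats, 95/5 = 19 chords.
C: 12·2 = 24 beats, 24/0.5 = 48 chords.
D: 20·4 = 80 beats, 80/8 = 10 chords.
E: 6·7 = 42 beats, 42/2 = 21 chords.
Total: 50 + 19 + 48 + 10 + 21 = 148.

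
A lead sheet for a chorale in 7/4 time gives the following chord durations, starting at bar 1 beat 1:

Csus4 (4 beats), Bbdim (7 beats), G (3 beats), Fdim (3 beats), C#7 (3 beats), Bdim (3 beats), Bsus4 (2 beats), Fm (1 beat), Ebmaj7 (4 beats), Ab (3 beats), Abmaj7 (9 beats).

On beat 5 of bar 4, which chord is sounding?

Beat 5 of bar 4 is beat (4−1)×7 + 5 = 26 overall.
Running totals: Csus4 ends at 4, Bbdim ends at 11, G ends at 14, Fdim ends at 17, C#7 ends at 20, Bdim ends at 23, Bsus4 ends at 25, Fm ends at 26.
Beat 26 falls within Fm.

Fm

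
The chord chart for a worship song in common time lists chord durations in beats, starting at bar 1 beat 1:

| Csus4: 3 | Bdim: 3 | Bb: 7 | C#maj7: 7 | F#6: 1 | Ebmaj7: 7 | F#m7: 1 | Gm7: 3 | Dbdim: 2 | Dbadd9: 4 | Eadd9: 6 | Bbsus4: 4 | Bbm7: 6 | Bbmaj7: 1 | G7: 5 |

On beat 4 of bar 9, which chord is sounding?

Dbadd9

Beat 4 of bar 9 is beat (9−1)×4 + 4 = 36 overall.
Running totals: Csus4 ends at 3, Bdim ends at 6, Bb ends at 13, C#maj7 ends at 20, F#6 ends at 21, Ebmaj7 ends at 28, F#m7 ends at 29, Gm7 ends at 32, Dbdim ends at 34, Dbadd9 ends at 38.
Beat 36 falls within Dbadd9.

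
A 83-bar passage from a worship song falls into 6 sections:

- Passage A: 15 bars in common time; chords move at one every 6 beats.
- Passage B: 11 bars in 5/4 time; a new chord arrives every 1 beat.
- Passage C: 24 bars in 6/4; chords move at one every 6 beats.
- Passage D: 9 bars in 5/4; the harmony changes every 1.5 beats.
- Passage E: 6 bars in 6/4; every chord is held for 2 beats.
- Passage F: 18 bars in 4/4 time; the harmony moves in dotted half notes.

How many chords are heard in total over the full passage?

A has 60 beats and chords last 6 each, so 10 chords.
B has 55 beats and chords last 1 each, so 55 chords.
C has 144 beats and chords last 6 each, so 24 chords.
D has 45 beats and chords last 1.5 each, so 30 chords.
E has 36 beats and chords last 2 each, so 18 chords.
F has 72 beats and chords last 3 each, so 24 chords.
Total: 10 + 55 + 24 + 30 + 18 + 24 = 161.

161 chords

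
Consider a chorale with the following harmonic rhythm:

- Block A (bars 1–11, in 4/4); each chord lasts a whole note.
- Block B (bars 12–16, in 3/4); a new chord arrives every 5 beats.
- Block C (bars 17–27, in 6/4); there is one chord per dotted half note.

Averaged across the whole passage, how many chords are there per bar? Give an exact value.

4/3 chords per bar

A: 11 × 4 = 44 beats ÷ 4 = 11 chords.
B: 5 × 3 = 15 beats ÷ 5 = 3 chords.
C: 11 × 6 = 66 beats ÷ 3 = 22 chords.
Overall: 36 chords over 27 bars → 36/27 = 4/3 chords per bar.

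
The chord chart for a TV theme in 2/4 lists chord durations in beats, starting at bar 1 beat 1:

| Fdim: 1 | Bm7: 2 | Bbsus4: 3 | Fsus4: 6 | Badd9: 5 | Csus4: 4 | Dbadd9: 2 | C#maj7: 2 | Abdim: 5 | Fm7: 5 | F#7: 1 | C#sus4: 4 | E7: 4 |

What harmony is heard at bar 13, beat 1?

C#maj7

Beat 1 of bar 13 is beat (13−1)×2 + 1 = 25 overall.
Running totals: Fdim ends at 1, Bm7 ends at 3, Bbsus4 ends at 6, Fsus4 ends at 12, Badd9 ends at 17, Csus4 ends at 21, Dbadd9 ends at 23, C#maj7 ends at 25.
Beat 25 falls within C#maj7.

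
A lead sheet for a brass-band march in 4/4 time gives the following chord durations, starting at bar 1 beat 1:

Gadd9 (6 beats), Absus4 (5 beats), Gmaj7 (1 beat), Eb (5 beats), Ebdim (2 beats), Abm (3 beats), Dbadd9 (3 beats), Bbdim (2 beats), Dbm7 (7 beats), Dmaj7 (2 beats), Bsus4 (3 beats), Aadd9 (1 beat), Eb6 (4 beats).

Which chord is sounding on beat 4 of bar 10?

Beat 4 of bar 10 is beat (10−1)×4 + 4 = 40 overall.
Running totals: Gadd9 ends at 6, Absus4 ends at 11, Gmaj7 ends at 12, Eb ends at 17, Ebdim ends at 19, Abm ends at 22, Dbadd9 ends at 25, Bbdim ends at 27, Dbm7 ends at 34, Dmaj7 ends at 36, Bsus4 ends at 39, Aadd9 ends at 40.
Beat 40 falls within Aadd9.

Aadd9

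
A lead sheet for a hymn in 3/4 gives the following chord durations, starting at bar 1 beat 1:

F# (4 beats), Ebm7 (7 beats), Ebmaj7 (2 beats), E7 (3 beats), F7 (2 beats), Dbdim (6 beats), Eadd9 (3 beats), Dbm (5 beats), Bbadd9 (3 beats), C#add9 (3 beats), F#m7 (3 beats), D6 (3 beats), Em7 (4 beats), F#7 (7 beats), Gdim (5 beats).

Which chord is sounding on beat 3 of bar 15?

Beat 3 of bar 15 is beat (15−1)×3 + 3 = 45 overall.
Running totals: F# ends at 4, Ebm7 ends at 11, Ebmaj7 ends at 13, E7 ends at 16, F7 ends at 18, Dbdim ends at 24, Eadd9 ends at 27, Dbm ends at 32, Bbadd9 ends at 35, C#add9 ends at 38, F#m7 ends at 41, D6 ends at 44, Em7 ends at 48.
Beat 45 falls within Em7.

Em7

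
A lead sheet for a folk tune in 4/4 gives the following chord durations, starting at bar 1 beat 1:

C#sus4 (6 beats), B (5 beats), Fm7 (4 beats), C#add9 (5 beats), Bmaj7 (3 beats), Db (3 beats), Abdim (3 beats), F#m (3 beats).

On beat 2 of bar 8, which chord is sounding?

F#m

Beat 2 of bar 8 is beat (8−1)×4 + 2 = 30 overall.
Running totals: C#sus4 ends at 6, B ends at 11, Fm7 ends at 15, C#add9 ends at 20, Bmaj7 ends at 23, Db ends at 26, Abdim ends at 29, F#m ends at 32.
Beat 30 falls within F#m.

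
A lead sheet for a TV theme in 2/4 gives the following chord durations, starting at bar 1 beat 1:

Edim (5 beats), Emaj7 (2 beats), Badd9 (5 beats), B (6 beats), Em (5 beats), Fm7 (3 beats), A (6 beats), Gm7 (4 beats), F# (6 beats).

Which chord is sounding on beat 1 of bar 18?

Gm7

Beat 1 of bar 18 is beat (18−1)×2 + 1 = 35 overall.
Running totals: Edim ends at 5, Emaj7 ends at 7, Badd9 ends at 12, B ends at 18, Em ends at 23, Fm7 ends at 26, A ends at 32, Gm7 ends at 36.
Beat 35 falls within Gm7.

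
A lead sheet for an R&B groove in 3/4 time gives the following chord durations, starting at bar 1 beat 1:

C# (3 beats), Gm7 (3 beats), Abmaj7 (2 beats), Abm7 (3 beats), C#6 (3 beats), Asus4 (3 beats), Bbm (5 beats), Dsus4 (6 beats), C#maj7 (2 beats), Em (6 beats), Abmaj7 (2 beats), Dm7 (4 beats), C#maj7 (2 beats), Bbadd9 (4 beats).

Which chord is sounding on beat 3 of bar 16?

Beat 3 of bar 16 is beat (16−1)×3 + 3 = 48 overall.
Running totals: C# ends at 3, Gm7 ends at 6, Abmaj7 ends at 8, Abm7 ends at 11, C#6 ends at 14, Asus4 ends at 17, Bbm ends at 22, Dsus4 ends at 28, C#maj7 ends at 30, Em ends at 36, Abmaj7 ends at 38, Dm7 ends at 42, C#maj7 ends at 44, Bbadd9 ends at 48.
Beat 48 falls within Bbadd9.

Bbadd9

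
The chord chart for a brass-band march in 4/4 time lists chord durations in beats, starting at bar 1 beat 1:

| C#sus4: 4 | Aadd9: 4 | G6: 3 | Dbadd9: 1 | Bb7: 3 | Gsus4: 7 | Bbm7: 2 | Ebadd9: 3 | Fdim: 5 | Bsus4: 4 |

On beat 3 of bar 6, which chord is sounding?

Beat 3 of bar 6 is beat (6−1)×4 + 3 = 23 overall.
Running totals: C#sus4 ends at 4, Aadd9 ends at 8, G6 ends at 11, Dbadd9 ends at 12, Bb7 ends at 15, Gsus4 ends at 22, Bbm7 ends at 24.
Beat 23 falls within Bbm7.

Bbm7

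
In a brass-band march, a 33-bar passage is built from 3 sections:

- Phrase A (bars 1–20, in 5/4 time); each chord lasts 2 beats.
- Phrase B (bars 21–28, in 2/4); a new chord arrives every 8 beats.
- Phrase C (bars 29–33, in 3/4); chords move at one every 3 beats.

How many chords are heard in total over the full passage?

A: 20·5 = 100 beats, 100/2 = 50 chords.
B: 8·2 = 16 beats, 16/8 = 2 chords.
C: 5·3 = 15 beats, 15/3 = 5 chords.
Total: 50 + 2 + 5 = 57.

57 chords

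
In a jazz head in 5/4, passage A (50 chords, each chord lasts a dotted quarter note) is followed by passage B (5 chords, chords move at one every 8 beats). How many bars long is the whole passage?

23 bars

A: 50 × 1.5 = 75 beats = 15 bars.
B: 5 × 8 = 40 beats = 8 bars.
Total: 15 + 8 = 23 bars.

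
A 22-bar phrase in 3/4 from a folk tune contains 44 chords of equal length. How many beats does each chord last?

22 bars × 3 beats/bar = 66 beats total.
66 beats ÷ 44 chords = 1.5 beats per chord.
(That is a dotted quarter note.)

1.5 beats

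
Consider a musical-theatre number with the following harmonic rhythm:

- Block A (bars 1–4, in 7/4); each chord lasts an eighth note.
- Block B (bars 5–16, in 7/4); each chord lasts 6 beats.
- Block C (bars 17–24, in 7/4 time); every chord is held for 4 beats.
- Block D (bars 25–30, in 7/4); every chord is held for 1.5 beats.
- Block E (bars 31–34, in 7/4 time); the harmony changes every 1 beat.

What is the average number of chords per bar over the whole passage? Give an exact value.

A: 4 × 7 = 28 beats ÷ 0.5 = 56 chords.
B: 12 × 7 = 84 beats ÷ 6 = 14 chords.
C: 8 × 7 = 56 beats ÷ 4 = 14 chords.
D: 6 × 7 = 42 beats ÷ 1.5 = 28 chords.
E: 4 × 7 = 28 beats ÷ 1 = 28 chords.
Overall: 140 chords over 34 bars → 140/34 = 70/17 chords per bar.

70/17 chords per bar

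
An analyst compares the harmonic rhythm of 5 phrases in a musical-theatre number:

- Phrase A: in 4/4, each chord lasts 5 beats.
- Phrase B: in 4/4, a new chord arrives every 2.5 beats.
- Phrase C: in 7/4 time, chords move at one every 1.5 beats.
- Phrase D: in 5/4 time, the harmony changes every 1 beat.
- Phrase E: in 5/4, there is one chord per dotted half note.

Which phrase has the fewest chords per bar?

Phrase A

A: 4 beats/bar ÷ 5 beats/chord = 0.8 chords/bar.
B: 4 beats/bar ÷ 2.5 beats/chord = 1.6 chords/bar.
C: 7 beats/bar ÷ 1.5 beats/chord = 14/3 chords/bar.
D: 5 beats/bar ÷ 1 beat/chord = 5 chords/bar.
E: 5 beats/bar ÷ 3 beats/chord = 5/3 chords/bar.
Slowest is A at 0.8 chords/bar.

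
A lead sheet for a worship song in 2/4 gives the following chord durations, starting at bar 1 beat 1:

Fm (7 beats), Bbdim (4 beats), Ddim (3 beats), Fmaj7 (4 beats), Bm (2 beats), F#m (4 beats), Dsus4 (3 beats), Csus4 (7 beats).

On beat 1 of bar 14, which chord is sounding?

Beat 1 of bar 14 is beat (14−1)×2 + 1 = 27 overall.
Running totals: Fm ends at 7, Bbdim ends at 11, Ddim ends at 14, Fmaj7 ends at 18, Bm ends at 20, F#m ends at 24, Dsus4 ends at 27.
Beat 27 falls within Dsus4.

Dsus4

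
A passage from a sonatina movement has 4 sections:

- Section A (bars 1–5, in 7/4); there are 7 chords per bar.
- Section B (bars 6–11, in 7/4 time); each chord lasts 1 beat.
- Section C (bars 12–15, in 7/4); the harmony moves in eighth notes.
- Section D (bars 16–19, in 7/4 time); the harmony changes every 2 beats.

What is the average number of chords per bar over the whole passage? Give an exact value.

147/19 chords per bar

A: 5 × 7 = 35 beats ÷ 1 = 35 chords.
B: 6 × 7 = 42 beats ÷ 1 = 42 chords.
C: 4 × 7 = 28 beats ÷ 0.5 = 56 chords.
D: 4 × 7 = 28 beats ÷ 2 = 14 chords.
Overall: 147 chords over 19 bars → 147/19 = 147/19 chords per bar.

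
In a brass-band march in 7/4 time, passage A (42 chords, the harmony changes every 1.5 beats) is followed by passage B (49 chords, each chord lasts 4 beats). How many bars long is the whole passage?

A: 42 × 1.5 = 63 beats = 9 bars.
B: 49 × 4 = 196 beats = 28 bars.
Total: 9 + 28 = 37 bars.

37 bars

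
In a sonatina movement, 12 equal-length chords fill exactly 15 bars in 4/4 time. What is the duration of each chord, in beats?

5 beats

15 bars × 4 beats/bar = 60 beats total.
60 beats ÷ 12 chords = 5 beats per chord.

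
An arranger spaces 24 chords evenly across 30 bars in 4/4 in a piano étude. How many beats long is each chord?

30 bars × 4 beats/bar = 120 beats total.
120 beats ÷ 24 chords = 5 beats per chord.

5 beats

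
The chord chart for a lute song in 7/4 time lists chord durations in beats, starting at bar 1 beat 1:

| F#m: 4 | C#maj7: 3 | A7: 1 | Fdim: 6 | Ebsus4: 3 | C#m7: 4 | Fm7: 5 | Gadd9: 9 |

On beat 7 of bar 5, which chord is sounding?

Gadd9

Beat 7 of bar 5 is beat (5−1)×7 + 7 = 35 overall.
Running totals: F#m ends at 4, C#maj7 ends at 7, A7 ends at 8, Fdim ends at 14, Ebsus4 ends at 17, C#m7 ends at 21, Fm7 ends at 26, Gadd9 ends at 35.
Beat 35 falls within Gadd9.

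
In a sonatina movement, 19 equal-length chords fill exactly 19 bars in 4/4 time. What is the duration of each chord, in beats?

4 beats

19 bars × 4 beats/bar = 76 beats total.
76 beats ÷ 19 chords = 4 beats per chord.
(That is a whole note.)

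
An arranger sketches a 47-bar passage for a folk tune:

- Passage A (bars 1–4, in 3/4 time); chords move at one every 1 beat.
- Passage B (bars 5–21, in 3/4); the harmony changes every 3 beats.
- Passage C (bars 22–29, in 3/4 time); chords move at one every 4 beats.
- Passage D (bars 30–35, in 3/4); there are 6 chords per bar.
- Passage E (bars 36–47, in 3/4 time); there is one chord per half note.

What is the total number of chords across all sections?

89 chords

A: 4 bars × 3 beats = 12 beats; 1 beat/chord → 12 chords.
B: 17 bars × 3 beats = 51 beats; 3 beats/chord → 17 chords.
C: 8 bars × 3 beats = 24 beats; 4 beats/chord → 6 chords.
D: 6 bars × 3 beats = 18 beats; 0.5 beats/chord → 36 chords.
E: 12 bars × 3 beats = 36 beats; 2 beats/chord → 18 chords.
Total: 12 + 17 + 6 + 36 + 18 = 89.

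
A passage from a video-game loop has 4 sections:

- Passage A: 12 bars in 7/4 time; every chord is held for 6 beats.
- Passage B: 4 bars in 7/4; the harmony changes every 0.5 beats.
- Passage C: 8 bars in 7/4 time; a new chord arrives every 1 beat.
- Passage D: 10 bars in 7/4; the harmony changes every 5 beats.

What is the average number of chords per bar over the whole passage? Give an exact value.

A: 12 bars of 7 beats is 84 beats; at 6 beats each that's 14 chords.
B: 4 bars of 7 beats is 28 beats; at 0.5 beats each that's 56 chords.
C: 8 bars of 7 beats is 56 beats; at 1 beat each that's 56 chords.
D: 10 bars of 7 beats is 70 beats; at 5 beats each that's 14 chords.
Overall: 140 chords over 34 bars → 140/34 = 70/17 chords per bar.

70/17 chords per bar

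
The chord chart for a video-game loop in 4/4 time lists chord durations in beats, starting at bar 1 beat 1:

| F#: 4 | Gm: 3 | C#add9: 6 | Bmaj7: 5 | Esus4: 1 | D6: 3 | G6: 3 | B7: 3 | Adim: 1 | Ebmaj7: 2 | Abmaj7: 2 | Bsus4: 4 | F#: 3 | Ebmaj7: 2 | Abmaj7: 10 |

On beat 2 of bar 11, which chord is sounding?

Ebmaj7

Beat 2 of bar 11 is beat (11−1)×4 + 2 = 42 overall.
Running totals: F# ends at 4, Gm ends at 7, C#add9 ends at 13, Bmaj7 ends at 18, Esus4 ends at 19, D6 ends at 22, G6 ends at 25, B7 ends at 28, Adim ends at 29, Ebmaj7 ends at 31, Abmaj7 ends at 33, Bsus4 ends at 37, F# ends at 40, Ebmaj7 ends at 42.
Beat 42 falls within Ebmaj7.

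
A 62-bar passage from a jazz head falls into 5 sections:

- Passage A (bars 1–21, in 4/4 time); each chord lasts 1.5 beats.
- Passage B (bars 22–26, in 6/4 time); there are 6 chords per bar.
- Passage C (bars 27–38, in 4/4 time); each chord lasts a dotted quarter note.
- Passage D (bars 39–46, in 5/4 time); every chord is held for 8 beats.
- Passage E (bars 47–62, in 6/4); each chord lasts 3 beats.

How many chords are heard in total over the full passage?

A: 21·4 = 84 beats, 84/1.5 = 56 chords.
B: 5·6 = 30 beats, 30/1 = 30 chords.
C: 12·4 = 48 beats, 48/1.5 = 32 chords.
D: 8·5 = 40 beats, 40/8 = 5 chords.
E: 16·6 = 96 beats, 96/3 = 32 chords.
Total: 56 + 30 + 32 + 5 + 32 = 155.

155 chords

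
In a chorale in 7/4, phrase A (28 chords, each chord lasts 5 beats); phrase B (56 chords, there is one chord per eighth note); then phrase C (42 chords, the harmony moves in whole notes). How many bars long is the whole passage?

48 bars

A: 28 × 5 = 140 beats = 20 bars.
B: 56 × 0.5 = 28 beats = 4 bars.
C: 42 × 4 = 168 beats = 24 bars.
Total: 20 + 4 + 24 = 48 bars.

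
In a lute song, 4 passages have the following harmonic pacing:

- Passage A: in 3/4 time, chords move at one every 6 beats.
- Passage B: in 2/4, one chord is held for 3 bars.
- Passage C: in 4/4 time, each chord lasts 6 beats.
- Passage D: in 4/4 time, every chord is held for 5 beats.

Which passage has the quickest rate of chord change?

Passage D

A: 3 beats/bar ÷ 6 beats/chord = 0.5 chords/bar.
B: 2 beats/bar ÷ 6 beats/chord = 1/3 chords/bar.
C: 4 beats/bar ÷ 6 beats/chord = 2/3 chords/bar.
D: 4 beats/bar ÷ 5 beats/chord = 0.8 chords/bar.
Fastest is D at 0.8 chords/bar.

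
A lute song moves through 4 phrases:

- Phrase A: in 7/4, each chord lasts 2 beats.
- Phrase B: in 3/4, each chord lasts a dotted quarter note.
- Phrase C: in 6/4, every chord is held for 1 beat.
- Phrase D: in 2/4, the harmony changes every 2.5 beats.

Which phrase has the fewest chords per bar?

A: each chord is 2 beats in 7/4, so 3.5 per bar.
B: each chord is 1.5 beats in 3/4, so 2 per bar.
C: each chord is 1 beat in 6/4, so 6 per bar.
D: each chord is 2.5 beats in 2/4, so 0.8 per bar.
Slowest is D at 0.8 chords/bar.

Phrase D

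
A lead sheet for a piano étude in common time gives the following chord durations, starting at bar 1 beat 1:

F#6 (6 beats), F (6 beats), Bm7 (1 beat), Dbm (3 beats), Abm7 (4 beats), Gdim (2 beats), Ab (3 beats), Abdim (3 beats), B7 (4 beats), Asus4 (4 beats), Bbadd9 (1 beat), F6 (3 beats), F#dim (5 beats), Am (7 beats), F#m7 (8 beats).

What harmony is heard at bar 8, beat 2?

B7

Beat 2 of bar 8 is beat (8−1)×4 + 2 = 30 overall.
Running totals: F#6 ends at 6, F ends at 12, Bm7 ends at 13, Dbm ends at 16, Abm7 ends at 20, Gdim ends at 22, Ab ends at 25, Abdim ends at 28, B7 ends at 32.
Beat 30 falls within B7.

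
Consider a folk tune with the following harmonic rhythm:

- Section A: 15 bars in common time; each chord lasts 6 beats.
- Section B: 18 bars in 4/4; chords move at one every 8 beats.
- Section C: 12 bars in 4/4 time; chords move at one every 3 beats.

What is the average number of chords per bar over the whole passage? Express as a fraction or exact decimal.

A: 15 bars of 4 beats is 60 beats; at 6 beats each that's 10 chords.
B: 18 bars of 4 beats is 72 beats; at 8 beats each that's 9 chords.
C: 12 bars of 4 beats is 48 beats; at 3 beats each that's 16 chords.
Overall: 35 chords over 45 bars → 35/45 = 7/9 chords per bar.

7/9 chords per bar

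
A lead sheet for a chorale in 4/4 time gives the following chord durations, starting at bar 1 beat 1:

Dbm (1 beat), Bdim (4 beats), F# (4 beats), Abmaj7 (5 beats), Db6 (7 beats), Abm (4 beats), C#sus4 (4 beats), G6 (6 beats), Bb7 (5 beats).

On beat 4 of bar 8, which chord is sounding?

G6

Beat 4 of bar 8 is beat (8−1)×4 + 4 = 32 overall.
Running totals: Dbm ends at 1, Bdim ends at 5, F# ends at 9, Abmaj7 ends at 14, Db6 ends at 21, Abm ends at 25, C#sus4 ends at 29, G6 ends at 35.
Beat 32 falls within G6.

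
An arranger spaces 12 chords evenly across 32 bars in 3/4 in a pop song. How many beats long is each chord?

32 bars × 3 beats/bar = 96 beats total.
96 beats ÷ 12 chords = 8 beats per chord.

8 beats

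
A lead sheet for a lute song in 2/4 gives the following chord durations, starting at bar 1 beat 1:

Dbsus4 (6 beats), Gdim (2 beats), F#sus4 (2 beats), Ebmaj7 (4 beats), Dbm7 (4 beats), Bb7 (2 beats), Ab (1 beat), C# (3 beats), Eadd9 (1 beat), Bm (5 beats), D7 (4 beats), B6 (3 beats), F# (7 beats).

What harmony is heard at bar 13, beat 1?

Eadd9

Beat 1 of bar 13 is beat (13−1)×2 + 1 = 25 overall.
Running totals: Dbsus4 ends at 6, Gdim ends at 8, F#sus4 ends at 10, Ebmaj7 ends at 14, Dbm7 ends at 18, Bb7 ends at 20, Ab ends at 21, C# ends at 24, Eadd9 ends at 25.
Beat 25 falls within Eadd9.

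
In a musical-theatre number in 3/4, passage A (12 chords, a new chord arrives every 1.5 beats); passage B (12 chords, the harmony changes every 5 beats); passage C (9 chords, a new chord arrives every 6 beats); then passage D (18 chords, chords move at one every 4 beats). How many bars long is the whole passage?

A: 12 × 1.5 = 18 beats = 6 bars.
B: 12 × 5 = 60 beats = 20 bars.
C: 9 × 6 = 54 beats = 18 bars.
D: 18 × 4 = 72 beats = 24 bars.
Total: 6 + 20 + 18 + 24 = 68 bars.

68 bars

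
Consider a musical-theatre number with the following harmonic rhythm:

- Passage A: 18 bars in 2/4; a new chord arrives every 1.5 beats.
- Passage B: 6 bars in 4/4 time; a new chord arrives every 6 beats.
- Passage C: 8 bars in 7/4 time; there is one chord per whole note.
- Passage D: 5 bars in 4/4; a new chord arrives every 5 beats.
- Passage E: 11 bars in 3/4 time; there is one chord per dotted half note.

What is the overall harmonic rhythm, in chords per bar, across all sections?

19/16 chords per bar

A: 18 × 2 = 36 beats ÷ 1.5 = 24 chords.
B: 6 × 4 = 24 beats ÷ 6 = 4 chords.
C: 8 × 7 = 56 beats ÷ 4 = 14 chords.
D: 5 × 4 = 20 beats ÷ 5 = 4 chords.
E: 11 × 3 = 33 beats ÷ 3 = 11 chords.
Overall: 57 chords over 48 bars → 57/48 = 19/16 chords per bar.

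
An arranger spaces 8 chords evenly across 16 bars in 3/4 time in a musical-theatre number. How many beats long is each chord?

16 bars × 3 beats/bar = 48 beats total.
48 beats ÷ 8 chords = 6 beats per chord.

6 beats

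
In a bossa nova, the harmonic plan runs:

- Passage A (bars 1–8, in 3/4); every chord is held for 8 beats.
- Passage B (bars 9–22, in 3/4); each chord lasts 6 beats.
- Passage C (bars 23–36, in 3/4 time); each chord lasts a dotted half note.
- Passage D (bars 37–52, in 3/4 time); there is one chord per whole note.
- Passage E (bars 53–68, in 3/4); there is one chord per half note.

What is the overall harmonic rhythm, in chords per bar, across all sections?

15/17 chords per bar

A: 8 × 3 = 24 beats ÷ 8 = 3 chords.
B: 14 × 3 = 42 beats ÷ 6 = 7 chords.
C: 14 × 3 = 42 beats ÷ 3 = 14 chords.
D: 16 × 3 = 48 beats ÷ 4 = 12 chords.
E: 16 × 3 = 48 beats ÷ 2 = 24 chords.
Overall: 60 chords over 68 bars → 60/68 = 15/17 chords per bar.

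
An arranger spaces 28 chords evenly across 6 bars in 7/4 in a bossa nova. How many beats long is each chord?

6 bars × 7 beats/bar = 42 beats total.
42 beats ÷ 28 chords = 1.5 beats per chord.
(That is a dotted quarter note.)

1.5 beats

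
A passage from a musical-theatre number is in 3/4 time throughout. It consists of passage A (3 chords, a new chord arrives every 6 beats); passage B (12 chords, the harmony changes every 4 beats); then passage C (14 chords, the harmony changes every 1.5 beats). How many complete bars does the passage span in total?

A: 3 × 6 = 18 beats = 6 bars.
B: 12 × 4 = 48 beats = 16 bars.
C: 14 × 1.5 = 21 beats = 7 bars.
Total: 6 + 16 + 7 = 29 bars.

29 bars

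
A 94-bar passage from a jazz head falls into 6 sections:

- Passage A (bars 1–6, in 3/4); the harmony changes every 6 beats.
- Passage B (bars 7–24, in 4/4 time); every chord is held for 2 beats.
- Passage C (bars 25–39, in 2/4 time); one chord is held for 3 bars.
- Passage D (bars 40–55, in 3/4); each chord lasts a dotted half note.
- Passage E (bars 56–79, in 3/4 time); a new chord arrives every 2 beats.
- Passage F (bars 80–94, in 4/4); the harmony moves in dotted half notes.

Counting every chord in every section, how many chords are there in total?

A: 6 bars × 3 beats = 18 beats; 6 beats/chord → 3 chords.
B: 18 bars × 4 beats = 72 beats; 2 beats/chord → 36 chords.
C: 15 bars × 2 beats = 30 beats; 6 beats/chord → 5 chords.
D: 16 bars × 3 beats = 48 beats; 3 beats/chord → 16 chords.
E: 24 bars × 3 beats = 72 beats; 2 beats/chord → 36 chords.
F: 15 bars × 4 beats = 60 beats; 3 beats/chord → 20 chords.
Total: 3 + 36 + 5 + 16 + 36 + 20 = 116.

116 chords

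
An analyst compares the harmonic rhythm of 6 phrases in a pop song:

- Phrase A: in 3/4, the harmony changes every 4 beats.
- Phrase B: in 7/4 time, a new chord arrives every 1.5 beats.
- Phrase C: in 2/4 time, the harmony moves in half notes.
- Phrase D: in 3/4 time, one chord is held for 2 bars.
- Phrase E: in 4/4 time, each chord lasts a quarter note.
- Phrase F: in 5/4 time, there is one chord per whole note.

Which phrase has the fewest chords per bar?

A: each chord is 4 beats in 3/4, so 0.75 per bar.
B: each chord is 1.5 beats in 7/4, so 14/3 per bar.
C: each chord is 2 beats in 2/4, so 1 per bar.
D: each chord is 6 beats in 3/4, so 0.5 per bar.
E: each chord is 1 beat in 4/4, so 4 per bar.
F: each chord is 4 beats in 5/4, so 1.25 per bar.
Slowest is D at 0.5 chords/bar.

Phrase D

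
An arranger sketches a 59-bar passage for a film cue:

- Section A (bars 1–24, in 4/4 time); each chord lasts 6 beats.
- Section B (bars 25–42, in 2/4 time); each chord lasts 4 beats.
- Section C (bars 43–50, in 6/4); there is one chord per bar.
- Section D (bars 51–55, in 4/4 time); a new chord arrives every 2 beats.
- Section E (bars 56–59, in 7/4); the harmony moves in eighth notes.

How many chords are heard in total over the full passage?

99 chords

A has 96 beats and chords last 6 each, so 16 chords.
B has 36 beats and chords last 4 each, so 9 chords.
C has 48 beats and chords last 6 each, so 8 chords.
D has 20 beats and chords last 2 each, so 10 chords.
E has 28 beats and chords last 0.5 each, so 56 chords.
Total: 16 + 9 + 8 + 10 + 56 = 99.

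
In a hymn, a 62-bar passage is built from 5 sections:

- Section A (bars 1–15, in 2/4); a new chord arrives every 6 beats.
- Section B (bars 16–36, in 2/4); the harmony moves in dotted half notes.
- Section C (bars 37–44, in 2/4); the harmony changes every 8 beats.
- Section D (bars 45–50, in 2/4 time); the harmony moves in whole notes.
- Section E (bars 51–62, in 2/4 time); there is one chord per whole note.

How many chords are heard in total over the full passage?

30 chords

A: 15 bars × 2 beats = 30 beats; 6 beats/chord → 5 chords.
B: 21 bars × 2 beats = 42 beats; 3 beats/chord → 14 chords.
C: 8 bars × 2 beats = 16 beats; 8 beats/chord → 2 chords.
D: 6 bars × 2 beats = 12 beats; 4 beats/chord → 3 chords.
E: 12 bars × 2 beats = 24 beats; 4 beats/chord → 6 chords.
Total: 5 + 14 + 2 + 3 + 6 = 30.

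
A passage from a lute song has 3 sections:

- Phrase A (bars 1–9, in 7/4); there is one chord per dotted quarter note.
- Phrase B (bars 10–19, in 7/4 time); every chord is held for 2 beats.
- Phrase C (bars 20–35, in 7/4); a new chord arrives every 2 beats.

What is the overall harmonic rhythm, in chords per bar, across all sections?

A: 9 × 7 = 63 beats ÷ 1.5 = 42 chords.
B: 10 × 7 = 70 beats ÷ 2 = 35 chords.
C: 16 × 7 = 112 beats ÷ 2 = 56 chords.
Overall: 133 chords over 35 bars → 133/35 = 3.8 chords per bar.

3.8 chords per bar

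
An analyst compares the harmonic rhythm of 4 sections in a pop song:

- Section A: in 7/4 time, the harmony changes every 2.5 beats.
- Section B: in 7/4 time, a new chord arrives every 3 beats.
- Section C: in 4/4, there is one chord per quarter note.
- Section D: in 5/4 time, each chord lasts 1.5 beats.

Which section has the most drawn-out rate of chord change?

Section B

A: each chord is 2.5 beats in 7/4, so 2.8 per bar.
B: each chord is 3 beats in 7/4, so 7/3 per bar.
C: each chord is 1 beat in 4/4, so 4 per bar.
D: each chord is 1.5 beats in 5/4, so 10/3 per bar.
Slowest is B at 7/3 chords/bar.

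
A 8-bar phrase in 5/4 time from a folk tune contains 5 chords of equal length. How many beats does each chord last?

8 bars × 5 beats/bar = 40 beats total.
40 beats ÷ 5 chords = 8 beats per chord.

8 beats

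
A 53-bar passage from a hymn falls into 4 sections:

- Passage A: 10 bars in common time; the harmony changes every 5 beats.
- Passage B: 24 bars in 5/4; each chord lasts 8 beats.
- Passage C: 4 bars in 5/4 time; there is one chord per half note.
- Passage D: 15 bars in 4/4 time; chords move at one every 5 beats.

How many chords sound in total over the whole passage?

A: 10 bars × 4 beats = 40 beats; 5 beats/chord → 8 chords.
B: 24 bars × 5 beats = 120 beats; 8 beats/chord → 15 chords.
C: 4 bars × 5 beats = 20 beats; 2 beats/chord → 10 chords.
D: 15 bars × 4 beats = 60 beats; 5 beats/chord → 12 chords.
Total: 8 + 15 + 10 + 12 = 45.

45 chords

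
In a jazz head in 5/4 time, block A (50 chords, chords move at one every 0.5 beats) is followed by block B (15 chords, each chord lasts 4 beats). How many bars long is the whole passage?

17 bars

A: 50 × 0.5 = 25 beats = 5 bars.
B: 15 × 4 = 60 beats = 12 bars.
Total: 5 + 12 = 17 bars.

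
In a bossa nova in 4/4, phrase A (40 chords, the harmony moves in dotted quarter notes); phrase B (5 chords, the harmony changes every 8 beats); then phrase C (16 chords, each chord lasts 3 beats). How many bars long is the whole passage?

37 bars

A: 40 × 1.5 = 60 beats = 15 bars.
B: 5 × 8 = 40 beats = 10 bars.
C: 16 × 3 = 48 beats = 12 bars.
Total: 15 + 10 + 12 = 37 bars.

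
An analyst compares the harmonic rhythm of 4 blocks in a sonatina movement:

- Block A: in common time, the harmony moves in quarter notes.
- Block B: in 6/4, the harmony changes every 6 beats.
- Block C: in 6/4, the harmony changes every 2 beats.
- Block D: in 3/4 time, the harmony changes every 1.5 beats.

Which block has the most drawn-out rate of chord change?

A: each chord is 1 beat in 4/4, so 4 per bar.
B: each chord is 6 beats in 6/4, so 1 per bar.
C: each chord is 2 beats in 6/4, so 3 per bar.
D: each chord is 1.5 beats in 3/4, so 2 per bar.
Slowest is B at 1 chords/bar.

Block B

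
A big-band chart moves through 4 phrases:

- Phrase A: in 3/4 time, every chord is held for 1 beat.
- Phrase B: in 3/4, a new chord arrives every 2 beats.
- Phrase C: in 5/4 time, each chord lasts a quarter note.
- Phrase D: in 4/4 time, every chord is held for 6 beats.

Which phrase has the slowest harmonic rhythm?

A: each chord is 1 beat in 3/4, so 3 per bar.
B: each chord is 2 beats in 3/4, so 1.5 per bar.
C: each chord is 1 beat in 5/4, so 5 per bar.
D: each chord is 6 beats in 4/4, so 2/3 per bar.
Slowest is D at 2/3 chords/bar.

Phrase D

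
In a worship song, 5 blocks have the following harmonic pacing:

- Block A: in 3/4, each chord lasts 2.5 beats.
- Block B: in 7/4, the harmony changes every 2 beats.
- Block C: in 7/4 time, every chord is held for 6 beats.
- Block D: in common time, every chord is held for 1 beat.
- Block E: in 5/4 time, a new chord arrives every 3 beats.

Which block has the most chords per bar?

A: 3/2.5 = 1.2 chords/bar.
B: 7/2 = 3.5 chords/bar.
C: 7/6 = 7/6 chords/bar.
D: 4/1 = 4 chords/bar.
E: 5/3 = 5/3 chords/bar.
Fastest is D at 4 chords/bar.

Block D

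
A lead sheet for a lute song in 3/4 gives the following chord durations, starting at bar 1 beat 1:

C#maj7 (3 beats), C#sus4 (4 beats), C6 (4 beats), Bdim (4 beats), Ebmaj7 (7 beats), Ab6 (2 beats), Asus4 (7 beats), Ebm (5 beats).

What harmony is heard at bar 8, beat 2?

Beat 2 of bar 8 is beat (8−1)×3 + 2 = 23 overall.
Running totals: C#maj7 ends at 3, C#sus4 ends at 7, C6 ends at 11, Bdim ends at 15, Ebmaj7 ends at 22, Ab6 ends at 24.
Beat 23 falls within Ab6.

Ab6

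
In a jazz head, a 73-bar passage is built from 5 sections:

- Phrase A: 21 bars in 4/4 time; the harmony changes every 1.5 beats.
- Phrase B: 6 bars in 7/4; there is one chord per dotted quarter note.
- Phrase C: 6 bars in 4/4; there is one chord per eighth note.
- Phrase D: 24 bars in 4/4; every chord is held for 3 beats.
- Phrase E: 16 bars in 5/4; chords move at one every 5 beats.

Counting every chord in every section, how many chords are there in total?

180 chords

A: 21 bars × 4 beats = 84 beats; 1.5 beats/chord → 56 chords.
B: 6 bars × 7 beats = 42 beats; 1.5 beats/chord → 28 chords.
C: 6 bars × 4 beats = 24 beats; 0.5 beats/chord → 48 chords.
D: 24 bars × 4 beats = 96 beats; 3 beats/chord → 32 chords.
E: 16 bars × 5 beats = 80 beats; 5 beats/chord → 16 chords.
Total: 56 + 28 + 48 + 32 + 16 = 180.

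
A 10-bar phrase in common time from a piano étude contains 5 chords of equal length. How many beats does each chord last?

10 bars × 4 beats/bar = 40 beats total.
40 beats ÷ 5 chords = 8 beats per chord.

8 beats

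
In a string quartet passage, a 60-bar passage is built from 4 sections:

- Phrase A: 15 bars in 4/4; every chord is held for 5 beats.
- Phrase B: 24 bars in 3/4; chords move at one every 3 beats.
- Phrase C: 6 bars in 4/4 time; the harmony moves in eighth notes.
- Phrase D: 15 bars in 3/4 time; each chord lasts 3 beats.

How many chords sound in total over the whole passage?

A: 15 bars × 4 beats = 60 beats; 5 beats/chord → 12 chords.
B: 24 bars × 3 beats = 72 beats; 3 beats/chord → 24 chords.
C: 6 bars × 4 beats = 24 beats; 0.5 beats/chord → 48 chords.
D: 15 bars × 3 beats = 45 beats; 3 beats/chord → 15 chords.
Total: 12 + 24 + 48 + 15 = 99.

99 chords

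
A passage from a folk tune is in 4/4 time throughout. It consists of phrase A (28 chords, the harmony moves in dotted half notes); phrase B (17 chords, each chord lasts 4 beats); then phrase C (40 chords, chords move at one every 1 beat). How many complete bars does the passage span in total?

48 bars

A: 28 × 3 = 84 beats = 21 bars.
B: 17 × 4 = 68 beats = 17 bars.
C: 40 × 1 = 40 beats = 10 bars.
Total: 21 + 17 + 10 = 48 bars.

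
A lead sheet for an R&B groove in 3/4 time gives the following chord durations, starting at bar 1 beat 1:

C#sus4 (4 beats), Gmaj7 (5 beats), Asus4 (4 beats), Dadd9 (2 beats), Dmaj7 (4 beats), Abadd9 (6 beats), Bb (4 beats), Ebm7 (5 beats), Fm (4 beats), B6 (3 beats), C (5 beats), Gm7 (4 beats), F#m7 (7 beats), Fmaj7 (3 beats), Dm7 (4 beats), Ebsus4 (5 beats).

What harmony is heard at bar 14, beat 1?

Beat 1 of bar 14 is beat (14−1)×3 + 1 = 40 overall.
Running totals: C#sus4 ends at 4, Gmaj7 ends at 9, Asus4 ends at 13, Dadd9 ends at 15, Dmaj7 ends at 19, Abadd9 ends at 25, Bb ends at 29, Ebm7 ends at 34, Fm ends at 38, B6 ends at 41.
Beat 40 falls within B6.

B6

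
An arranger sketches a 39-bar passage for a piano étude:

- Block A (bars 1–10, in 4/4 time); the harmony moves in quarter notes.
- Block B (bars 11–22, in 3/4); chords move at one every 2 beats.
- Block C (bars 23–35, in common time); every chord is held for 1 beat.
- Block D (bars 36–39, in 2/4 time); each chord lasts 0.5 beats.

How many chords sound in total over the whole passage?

126 chords

A has 40 beats and chords last 1 each, so 40 chords.
B has 36 beats and chords last 2 each, so 18 chords.
C has 52 beats and chords last 1 each, so 52 chords.
D has 8 beats and chords last 0.5 each, so 16 chords.
Total: 40 + 18 + 52 + 16 = 126.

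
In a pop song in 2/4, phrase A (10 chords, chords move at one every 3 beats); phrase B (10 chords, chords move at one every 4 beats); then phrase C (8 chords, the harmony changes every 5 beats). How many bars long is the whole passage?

A: 10 × 3 = 30 beats = 15 bars.
B: 10 × 4 = 40 beats = 20 bars.
C: 8 × 5 = 40 beats = 20 bars.
Total: 15 + 20 + 20 = 55 bars.

55 bars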